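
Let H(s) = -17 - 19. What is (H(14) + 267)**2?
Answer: 53361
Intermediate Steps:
H(s) = -36
(H(14) + 267)**2 = (-36 + 267)**2 = 231**2 = 53361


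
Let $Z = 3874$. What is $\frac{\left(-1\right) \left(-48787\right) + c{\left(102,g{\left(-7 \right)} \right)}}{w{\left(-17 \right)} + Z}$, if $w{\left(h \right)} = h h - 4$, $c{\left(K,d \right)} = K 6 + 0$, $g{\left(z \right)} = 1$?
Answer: $\frac{49399}{4159} \approx 11.878$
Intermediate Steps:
$c{\left(K,d \right)} = 6 K$ ($c{\left(K,d \right)} = 6 K + 0 = 6 K$)
$w{\left(h \right)} = -4 + h^{2}$ ($w{\left(h \right)} = h^{2} - 4 = -4 + h^{2}$)
$\frac{\left(-1\right) \left(-48787\right) + c{\left(102,g{\left(-7 \right)} \right)}}{w{\left(-17 \right)} + Z} = \frac{\left(-1\right) \left(-48787\right) + 6 \cdot 102}{\left(-4 + \left(-17\right)^{2}\right) + 3874} = \frac{48787 + 612}{\left(-4 + 289\right) + 3874} = \frac{49399}{285 + 3874} = \frac{49399}{4159}$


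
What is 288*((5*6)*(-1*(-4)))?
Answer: 34560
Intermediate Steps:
288*((5*6)*(-1*(-4))) = 288*(30*4) = 288*120 = 34560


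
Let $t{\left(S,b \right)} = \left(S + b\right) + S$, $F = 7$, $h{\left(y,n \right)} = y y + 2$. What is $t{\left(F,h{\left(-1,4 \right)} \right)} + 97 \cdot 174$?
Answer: $16895$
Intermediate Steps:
$h{\left(y,n \right)} = 2 + y^{2}$ ($h{\left(y,n \right)} = y^{2} + 2 = 2 + y^{2}$)
$t{\left(S,b \right)} = b + 2 S$
$t{\left(F,h{\left(-1,4 \right)} \right)} + 97 \cdot 174 = \left(\left(2 + \left(-1\right)^{2}\right) + 2 \cdot 7\right) + 97 \cdot 174 = \left(\left(2 + 1\right) + 14\right) + 16878 = \left(3 + 14\right) + 16878 = 17 + 16878 = 16895$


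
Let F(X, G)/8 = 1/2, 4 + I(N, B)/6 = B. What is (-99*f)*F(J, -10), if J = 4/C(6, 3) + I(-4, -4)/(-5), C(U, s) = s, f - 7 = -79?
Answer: 28512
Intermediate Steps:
f = -72 (f = 7 - 79 = -72)
I(N, B) = -24 + 6*B
J = 164/15 (J = 4/3 + (-24 + 6*(-4))/(-5) = 4*(1/3) + (-24 - 24)*(-1/5) = 4/3 - 48*(-1/5) = 4/3 + 48/5 = 164/15 ≈ 10.933)
F(X, G) = 4 (F(X, G) = 8/2 = 8*(1/2) = 4)
(-99*f)*F(J, -10) = -99*(-72)*4 = 7128*4 = 28512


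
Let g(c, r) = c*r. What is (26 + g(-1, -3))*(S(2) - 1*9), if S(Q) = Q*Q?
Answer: -145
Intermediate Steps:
S(Q) = Q**2
(26 + g(-1, -3))*(S(2) - 1*9) = (26 - 1*(-3))*(2**2 - 1*9) = (26 + 3)*(4 - 9) = 29*(-5) = -145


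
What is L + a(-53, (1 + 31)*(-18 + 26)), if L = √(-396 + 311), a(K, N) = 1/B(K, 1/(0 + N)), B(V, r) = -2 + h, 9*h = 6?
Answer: -¾ + I*√85 ≈ -0.75 + 9.2195*I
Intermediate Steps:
h = ⅔ (h = (⅑)*6 = ⅔ ≈ 0.66667)
B(V, r) = -4/3 (B(V, r) = -2 + ⅔ = -4/3)
a(K, N) = -¾ (a(K, N) = 1/(-4/3) = -¾)
L = I*√85 (L = √(-85) = I*√85 ≈ 9.2195*I)
L + a(-53, (1 + 31)*(-18 + 26)) = I*√85 - ¾ = -¾ + I*√85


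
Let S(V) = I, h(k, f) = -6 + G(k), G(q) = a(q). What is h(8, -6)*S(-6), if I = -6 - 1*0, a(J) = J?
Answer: -12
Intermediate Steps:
G(q) = q
h(k, f) = -6 + k
I = -6 (I = -6 + 0 = -6)
S(V) = -6
h(8, -6)*S(-6) = (-6 + 8)*(-6) = 2*(-6) = -12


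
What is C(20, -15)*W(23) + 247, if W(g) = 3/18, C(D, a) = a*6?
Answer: 232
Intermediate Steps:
C(D, a) = 6*a
W(g) = 1/6 (W(g) = 3*(1/18) = 1/6)
C(20, -15)*W(23) + 247 = (6*(-15))*(1/6) + 247 = -90*1/6 + 247 = -15 + 247 = 232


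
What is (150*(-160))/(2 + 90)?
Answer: -6000/23 ≈ -260.87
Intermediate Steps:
(150*(-160))/(2 + 90) = -24000/92 = -24000*1/92 = -6000/23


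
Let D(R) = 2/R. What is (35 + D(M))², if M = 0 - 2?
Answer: 1156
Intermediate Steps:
M = -2
(35 + D(M))² = (35 + 2/(-2))² = (35 + 2*(-½))² = (35 - 1)² = 34² = 1156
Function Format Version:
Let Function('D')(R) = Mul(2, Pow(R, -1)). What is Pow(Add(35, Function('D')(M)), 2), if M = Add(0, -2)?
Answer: 1156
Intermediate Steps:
M = -2
Pow(Add(35, Function('D')(M)), 2) = Pow(Add(35, Mul(2, Pow(-2, -1))), 2) = Pow(Add(35, Mul(2, Rational(-1, 2))), 2) = Pow(Add(35, -1), 2) = Pow(34, 2) = 1156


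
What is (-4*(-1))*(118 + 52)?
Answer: 680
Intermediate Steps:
(-4*(-1))*(118 + 52) = 4*170 = 680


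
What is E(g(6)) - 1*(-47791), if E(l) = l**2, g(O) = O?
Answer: 47827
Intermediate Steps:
E(g(6)) - 1*(-47791) = 6**2 - 1*(-47791) = 36 + 47791 = 47827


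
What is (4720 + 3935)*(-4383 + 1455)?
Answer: -25341840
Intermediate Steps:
(4720 + 3935)*(-4383 + 1455) = 8655*(-2928) = -25341840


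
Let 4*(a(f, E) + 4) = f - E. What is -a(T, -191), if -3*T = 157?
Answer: -92/3 ≈ -30.667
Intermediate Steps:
T = -157/3 (T = -⅓*157 = -157/3 ≈ -52.333)
a(f, E) = -4 - E/4 + f/4 (a(f, E) = -4 + (f - E)/4 = -4 + (-E/4 + f/4) = -4 - E/4 + f/4)
-a(T, -191) = -(-4 - ¼*(-191) + (¼)*(-157/3)) = -(-4 + 191/4 - 157/12) = -1*92/3 = -92/3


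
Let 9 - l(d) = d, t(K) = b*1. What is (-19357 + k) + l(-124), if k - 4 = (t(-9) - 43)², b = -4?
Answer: -17011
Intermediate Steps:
t(K) = -4 (t(K) = -4*1 = -4)
l(d) = 9 - d
k = 2213 (k = 4 + (-4 - 43)² = 4 + (-47)² = 4 + 2209 = 2213)
(-19357 + k) + l(-124) = (-19357 + 2213) + (9 - 1*(-124)) = -17144 + (9 + 124) = -17144 + 133 = -17011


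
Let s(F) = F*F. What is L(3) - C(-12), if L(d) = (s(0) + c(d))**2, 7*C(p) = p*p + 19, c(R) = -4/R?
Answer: -1355/63 ≈ -21.508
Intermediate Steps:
s(F) = F**2
C(p) = 19/7 + p**2/7 (C(p) = (p*p + 19)/7 = (p**2 + 19)/7 = (19 + p**2)/7 = 19/7 + p**2/7)
L(d) = 16/d**2 (L(d) = (0**2 - 4/d)**2 = (0 - 4/d)**2 = (-4/d)**2 = 16/d**2)
L(3) - C(-12) = 16/3**2 - (19/7 + (1/7)*(-12)**2) = 16*(1/9) - (19/7 + (1/7)*144) = 16/9 - (19/7 + 144/7) = 16/9 - 1*163/7 = 16/9 - 163/7 = -1355/63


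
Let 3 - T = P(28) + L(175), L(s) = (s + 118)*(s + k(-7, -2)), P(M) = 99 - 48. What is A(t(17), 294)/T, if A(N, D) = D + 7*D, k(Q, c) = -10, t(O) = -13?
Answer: -784/16131 ≈ -0.048602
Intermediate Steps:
P(M) = 51
A(N, D) = 8*D
L(s) = (-10 + s)*(118 + s) (L(s) = (s + 118)*(s - 10) = (118 + s)*(-10 + s) = (-10 + s)*(118 + s))
T = -48393 (T = 3 - (51 + (-1180 + 175**2 + 108*175)) = 3 - (51 + (-1180 + 30625 + 18900)) = 3 - (51 + 48345) = 3 - 1*48396 = 3 - 48396 = -48393)
A(t(17), 294)/T = (8*294)/(-48393) = 2352*(-1/48393) = -784/16131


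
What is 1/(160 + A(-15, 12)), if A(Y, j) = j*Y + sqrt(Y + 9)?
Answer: -10/203 - I*sqrt(6)/406 ≈ -0.049261 - 0.0060332*I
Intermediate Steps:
A(Y, j) = sqrt(9 + Y) + Y*j (A(Y, j) = Y*j + sqrt(9 + Y) = sqrt(9 + Y) + Y*j)
1/(160 + A(-15, 12)) = 1/(160 + (sqrt(9 - 15) - 15*12)) = 1/(160 + (sqrt(-6) - 180)) = 1/(160 + (I*sqrt(6) - 180)) = 1/(160 + (-180 + I*sqrt(6))) = 1/(-20 + I*sqrt(6))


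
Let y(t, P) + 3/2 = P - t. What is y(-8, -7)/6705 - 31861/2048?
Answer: -213629029/13731840 ≈ -15.557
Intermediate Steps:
y(t, P) = -3/2 + P - t (y(t, P) = -3/2 + (P - t) = -3/2 + P - t)
y(-8, -7)/6705 - 31861/2048 = (-3/2 - 7 - 1*(-8))/6705 - 31861/2048 = (-3/2 - 7 + 8)*(1/6705) - 31861*1/2048 = -1/2*1/6705 - 31861/2048 = -1/13410 - 31861/2048 = -213629029/13731840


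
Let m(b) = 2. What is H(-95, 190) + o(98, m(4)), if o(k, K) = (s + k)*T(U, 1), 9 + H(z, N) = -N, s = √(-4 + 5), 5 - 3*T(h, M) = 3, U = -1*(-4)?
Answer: -133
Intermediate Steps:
U = 4
T(h, M) = ⅔ (T(h, M) = 5/3 - ⅓*3 = 5/3 - 1 = ⅔)
s = 1 (s = √1 = 1)
H(z, N) = -9 - N
o(k, K) = ⅔ + 2*k/3 (o(k, K) = (1 + k)*(⅔) = ⅔ + 2*k/3)
H(-95, 190) + o(98, m(4)) = (-9 - 1*190) + (⅔ + (⅔)*98) = (-9 - 190) + (⅔ + 196/3) = -199 + 66 = -133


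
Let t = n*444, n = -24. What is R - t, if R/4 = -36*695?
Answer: -89424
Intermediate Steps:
R = -100080 (R = 4*(-36*695) = 4*(-25020) = -100080)
t = -10656 (t = -24*444 = -10656)
R - t = -100080 - 1*(-10656) = -100080 + 10656 = -89424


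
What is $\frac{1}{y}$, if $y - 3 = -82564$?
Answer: $- \frac{1}{82561} \approx -1.2112 \cdot 10^{-5}$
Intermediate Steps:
$y = -82561$ ($y = 3 - 82564 = -82561$)
$\frac{1}{y} = \frac{1}{-82561} = - \frac{1}{82561}$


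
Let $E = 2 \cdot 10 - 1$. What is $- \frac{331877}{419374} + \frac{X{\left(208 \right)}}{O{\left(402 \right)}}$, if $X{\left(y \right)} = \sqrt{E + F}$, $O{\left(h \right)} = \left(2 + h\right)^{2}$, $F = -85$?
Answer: $- \frac{331877}{419374} + \frac{i \sqrt{66}}{163216} \approx -0.79136 + 4.9775 \cdot 10^{-5} i$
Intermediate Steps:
$E = 19$ ($E = 20 - 1 = 19$)
$X{\left(y \right)} = i \sqrt{66}$ ($X{\left(y \right)} = \sqrt{19 - 85} = \sqrt{-66} = i \sqrt{66}$)
$- \frac{331877}{419374} + \frac{X{\left(208 \right)}}{O{\left(402 \right)}} = - \frac{331877}{419374} + \frac{i \sqrt{66}}{\left(2 + 402\right)^{2}} = \left(-331877\right) \frac{1}{419374} + \frac{i \sqrt{66}}{404^{2}} = - \frac{331877}{419374} + \frac{i \sqrt{66}}{163216}$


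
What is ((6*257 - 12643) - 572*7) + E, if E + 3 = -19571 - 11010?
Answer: -45689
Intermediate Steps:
E = -30584 (E = -3 + (-19571 - 11010) = -3 - 30581 = -30584)
((6*257 - 12643) - 572*7) + E = ((6*257 - 12643) - 572*7) - 30584 = ((1542 - 12643) - 4004) - 30584 = (-11101 - 4004) - 30584 = -15105 - 30584 = -45689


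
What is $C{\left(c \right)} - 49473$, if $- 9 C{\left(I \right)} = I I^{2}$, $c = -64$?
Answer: $- \frac{183113}{9} \approx -20346.0$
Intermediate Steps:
$C{\left(I \right)} = - \frac{I^{3}}{9}$ ($C{\left(I \right)} = - \frac{I I^{2}}{9} = - \frac{I^{3}}{9}$)
$C{\left(c \right)} - 49473 = - \frac{\left(-64\right)^{3}}{9} - 49473 = \left(- \frac{1}{9}\right) \left(-262144\right) - 49473 = \frac{262144}{9} - 49473 = - \frac{183113}{9}$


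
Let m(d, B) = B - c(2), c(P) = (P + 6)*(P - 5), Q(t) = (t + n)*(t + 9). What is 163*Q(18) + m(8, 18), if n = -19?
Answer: -4359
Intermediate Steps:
Q(t) = (-19 + t)*(9 + t) (Q(t) = (t - 19)*(t + 9) = (-19 + t)*(9 + t))
c(P) = (-5 + P)*(6 + P) (c(P) = (6 + P)*(-5 + P) = (-5 + P)*(6 + P))
m(d, B) = 24 + B (m(d, B) = B - (-30 + 2 + 2**2) = B - (-30 + 2 + 4) = B - 1*(-24) = B + 24 = 24 + B)
163*Q(18) + m(8, 18) = 163*(-171 + 18**2 - 10*18) + (24 + 18) = 163*(-171 + 324 - 180) + 42 = 163*(-27) + 42 = -4401 + 42 = -4359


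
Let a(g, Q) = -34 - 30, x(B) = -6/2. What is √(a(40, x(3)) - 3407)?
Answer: I*√3471 ≈ 58.915*I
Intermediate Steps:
x(B) = -3 (x(B) = -6*½ = -3)
a(g, Q) = -64
√(a(40, x(3)) - 3407) = √(-64 - 3407) = √(-3471) = I*√3471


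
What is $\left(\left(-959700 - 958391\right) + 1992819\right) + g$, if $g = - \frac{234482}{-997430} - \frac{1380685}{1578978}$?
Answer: $\frac{58844808424280483}{787460013270} \approx 74727.0$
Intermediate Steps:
$g = - \frac{503447360077}{787460013270}$ ($g = \left(-234482\right) \left(- \frac{1}{997430}\right) - \frac{1380685}{1578978} = \frac{117241}{498715} - \frac{1380685}{1578978} = - \frac{503447360077}{787460013270} \approx -0.63933$)
$\left(\left(-959700 - 958391\right) + 1992819\right) + g = \left(\left(-959700 - 958391\right) + 1992819\right) - \frac{503447360077}{787460013270} = \left(-1918091 + 1992819\right) - \frac{503447360077}{787460013270} = 74728 - \frac{503447360077}{787460013270} = \frac{58844808424280483}{787460013270}$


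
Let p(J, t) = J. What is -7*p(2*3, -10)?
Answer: -42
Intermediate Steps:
-7*p(2*3, -10) = -14*3 = -7*6 = -42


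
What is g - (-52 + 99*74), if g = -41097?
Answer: -48371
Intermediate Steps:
g - (-52 + 99*74) = -41097 - (-52 + 99*74) = -41097 - (-52 + 7326) = -41097 - 1*7274 = -41097 - 7274 = -48371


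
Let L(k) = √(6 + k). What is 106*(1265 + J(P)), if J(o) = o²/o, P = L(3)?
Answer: 134408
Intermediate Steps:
P = 3 (P = √(6 + 3) = √9 = 3)
J(o) = o
106*(1265 + J(P)) = 106*(1265 + 3) = 106*1268 = 134408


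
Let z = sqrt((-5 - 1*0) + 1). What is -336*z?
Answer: -672*I ≈ -672.0*I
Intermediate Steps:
z = 2*I (z = sqrt((-5 + 0) + 1) = sqrt(-5 + 1) = sqrt(-4) = 2*I ≈ 2.0*I)
-336*z = -336*2*I = -672*I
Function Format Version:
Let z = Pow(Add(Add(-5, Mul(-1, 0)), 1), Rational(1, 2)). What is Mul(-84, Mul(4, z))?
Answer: Mul(-672, I) ≈ Mul(-672.00, I)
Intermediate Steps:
z = Mul(2, I) (z = Pow(Add(Add(-5, 0), 1), Rational(1, 2)) = Pow(Add(-5, 1), Rational(1, 2)) = Pow(-4, Rational(1, 2)) = Mul(2, I) ≈ Mul(2.0000, I))
Mul(-84, Mul(4, z)) = Mul(-84, Mul(4, Mul(2, I))) = Mul(-84, Mul(8, I)) = Mul(-672, I)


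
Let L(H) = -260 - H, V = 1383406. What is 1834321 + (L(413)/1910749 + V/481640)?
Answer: 844057845605175467/460146574180 ≈ 1.8343e+6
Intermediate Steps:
1834321 + (L(413)/1910749 + V/481640) = 1834321 + ((-260 - 1*413)/1910749 + 1383406/481640) = 1834321 + ((-260 - 413)*(1/1910749) + 1383406*(1/481640)) = 1834321 + (-673*1/1910749 + 691703/240820) = 1834321 + (-673/1910749 + 691703/240820) = 1834321 + 1321508743687/460146574180 = 844057845605175467/460146574180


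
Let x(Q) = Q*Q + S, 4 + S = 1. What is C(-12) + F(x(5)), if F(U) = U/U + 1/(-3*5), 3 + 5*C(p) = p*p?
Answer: 437/15 ≈ 29.133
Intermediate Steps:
C(p) = -⅗ + p²/5 (C(p) = -⅗ + (p*p)/5 = -⅗ + p²/5)
S = -3 (S = -4 + 1 = -3)
x(Q) = -3 + Q² (x(Q) = Q*Q - 3 = Q² - 3 = -3 + Q²)
F(U) = 14/15 (F(U) = 1 - ⅓*⅕ = 1 - 1/15 = 14/15)
C(-12) + F(x(5)) = (-⅗ + (⅕)*(-12)²) + 14/15 = (-⅗ + (⅕)*144) + 14/15 = (-⅗ + 144/5) + 14/15 = 141/5 + 14/15 = 437/15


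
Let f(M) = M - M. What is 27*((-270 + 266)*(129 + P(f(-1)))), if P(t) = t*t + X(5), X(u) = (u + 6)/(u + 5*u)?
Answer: -69858/5 ≈ -13972.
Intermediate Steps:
f(M) = 0
X(u) = (6 + u)/(6*u) (X(u) = (6 + u)/((6*u)) = (6 + u)*(1/(6*u)) = (6 + u)/(6*u))
P(t) = 11/30 + t² (P(t) = t*t + (⅙)*(6 + 5)/5 = t² + (⅙)*(⅕)*11 = t² + 11/30 = 11/30 + t²)
27*((-270 + 266)*(129 + P(f(-1)))) = 27*((-270 + 266)*(129 + (11/30 + 0²))) = 27*(-4*(129 + (11/30 + 0))) = 27*(-4*(129 + 11/30)) = 27*(-4*3881/30) = 27*(-7762/15) = -69858/5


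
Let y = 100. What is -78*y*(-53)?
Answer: 413400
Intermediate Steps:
-78*y*(-53) = -78*100*(-53) = -7800*(-53) = 413400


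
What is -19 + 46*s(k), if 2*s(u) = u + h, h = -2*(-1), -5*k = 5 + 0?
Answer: 4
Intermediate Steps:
k = -1 (k = -(5 + 0)/5 = -⅕*5 = -1)
h = 2
s(u) = 1 + u/2 (s(u) = (u + 2)/2 = (2 + u)/2 = 1 + u/2)
-19 + 46*s(k) = -19 + 46*(1 + (½)*(-1)) = -19 + 46*(1 - ½) = -19 + 46*(½) = -19 + 23 = 4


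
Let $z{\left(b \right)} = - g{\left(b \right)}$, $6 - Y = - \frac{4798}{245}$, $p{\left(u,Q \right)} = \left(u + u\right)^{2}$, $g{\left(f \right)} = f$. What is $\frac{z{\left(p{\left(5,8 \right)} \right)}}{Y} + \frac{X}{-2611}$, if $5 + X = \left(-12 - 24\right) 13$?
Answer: $- \frac{15251184}{4091437} \approx -3.7276$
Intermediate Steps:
$p{\left(u,Q \right)} = 4 u^{2}$ ($p{\left(u,Q \right)} = \left(2 u\right)^{2} = 4 u^{2}$)
$Y = \frac{6268}{245}$ ($Y = 6 - - \frac{4798}{245} = 6 + \frac{4798}{245} = \frac{6268}{245} \approx 25.584$)
$z{\left(b \right)} = - b$
$X = -473$ ($X = -5 + \left(-12 - 24\right) 13 = -5 - 468 = -473$)
$\frac{z{\left(p{\left(5,8 \right)} \right)}}{Y} + \frac{X}{-2611} = \frac{\left(-1\right) 4 \cdot 5^{2}}{\frac{6268}{245}} - \frac{473}{-2611} = - 4 \cdot 25 \cdot \frac{245}{6268} - - \frac{473}{2611} = \left(-1\right) 100 \cdot \frac{245}{6268} + \frac{473}{2611} = \left(-100\right) \frac{245}{6268} + \frac{473}{2611} = - \frac{6125}{1567} + \frac{473}{2611} = - \frac{15251184}{4091437}$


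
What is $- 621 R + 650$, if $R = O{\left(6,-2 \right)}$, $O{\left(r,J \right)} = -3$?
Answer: $2513$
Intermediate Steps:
$R = -3$
$- 621 R + 650 = \left(-621\right) \left(-3\right) + 650 = 1863 + 650 = 2513$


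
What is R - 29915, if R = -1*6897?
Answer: -36812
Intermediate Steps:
R = -6897
R - 29915 = -6897 - 29915 = -36812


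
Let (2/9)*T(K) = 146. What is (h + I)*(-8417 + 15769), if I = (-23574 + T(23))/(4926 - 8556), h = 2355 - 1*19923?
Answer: -78113680316/605 ≈ -1.2911e+8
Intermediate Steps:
T(K) = 657 (T(K) = (9/2)*146 = 657)
h = -17568 (h = 2355 - 19923 = -17568)
I = 7639/1210 (I = (-23574 + 657)/(4926 - 8556) = -22917/(-3630) = -22917*(-1/3630) = 7639/1210 ≈ 6.3132)
(h + I)*(-8417 + 15769) = (-17568 + 7639/1210)*(-8417 + 15769) = -21249641/1210*7352 = -78113680316/605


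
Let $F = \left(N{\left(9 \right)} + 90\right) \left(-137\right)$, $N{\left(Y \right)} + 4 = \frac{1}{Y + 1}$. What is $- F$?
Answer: $\frac{117957}{10} \approx 11796.0$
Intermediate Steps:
$N{\left(Y \right)} = -4 + \frac{1}{1 + Y}$ ($N{\left(Y \right)} = -4 + \frac{1}{Y + 1} = -4 + \frac{1}{1 + Y}$)
$F = - \frac{117957}{10}$ ($F = \left(\frac{-3 - 36}{1 + 9} + 90\right) \left(-137\right) = \left(\frac{-3 - 36}{10} + 90\right) \left(-137\right) = \left(\frac{1}{10} \left(-39\right) + 90\right) \left(-137\right) = \left(- \frac{39}{10} + 90\right) \left(-137\right) = \frac{861}{10} \left(-137\right) = - \frac{117957}{10} \approx -11796.0$)
$- F = \left(-1\right) \left(- \frac{117957}{10}\right) = \frac{117957}{10}$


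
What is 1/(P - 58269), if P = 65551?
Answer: 1/7282 ≈ 0.00013732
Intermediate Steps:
1/(P - 58269) = 1/(65551 - 58269) = 1/7282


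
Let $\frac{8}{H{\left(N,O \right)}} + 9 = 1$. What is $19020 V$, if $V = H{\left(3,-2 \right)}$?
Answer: $-19020$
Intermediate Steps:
$H{\left(N,O \right)} = -1$ ($H{\left(N,O \right)} = \frac{8}{-9 + 1} = \frac{8}{-8} = 8 \left(- \frac{1}{8}\right) = -1$)
$V = -1$
$19020 V = 19020 \left(-1\right) = -19020$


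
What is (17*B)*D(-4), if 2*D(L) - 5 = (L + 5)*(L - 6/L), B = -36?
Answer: -765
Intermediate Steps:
D(L) = 5/2 + (5 + L)*(L - 6/L)/2 (D(L) = 5/2 + ((L + 5)*(L - 6/L))/2 = 5/2 + ((5 + L)*(L - 6/L))/2 = 5/2 + (5 + L)*(L - 6/L)/2)
(17*B)*D(-4) = (17*(-36))*((½)*(-30 - 4*(-1 + (-4)² + 5*(-4)))/(-4)) = -306*(-1)*(-30 - 4*(-1 + 16 - 20))/4 = -306*(-1)*(-30 - 4*(-5))/4 = -306*(-1)*(-30 + 20)/4 = -306*(-1)*(-10)/4 = -612*5/4 = -765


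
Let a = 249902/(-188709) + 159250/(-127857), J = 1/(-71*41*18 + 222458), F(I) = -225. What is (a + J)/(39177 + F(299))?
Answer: -3514770964936409/53275533184844831520 ≈ -6.5973e-5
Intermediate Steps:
J = 1/170060 (J = 1/(-2911*18 + 222458) = 1/(-52398 + 222458) = 1/170060 ≈ 5.8803e-6)
a = -20667876088/8042588871 (a = 249902*(-1/188709) + 159250*(-1/127857) = -249902/188709 - 159250/127857 = -20667876088/8042588871 ≈ -2.5698)
(a + J)/(39177 + F(299)) = (-20667876088/8042588871 + 1/170060)/(39177 - 225) = -3514770964936409/1367722663402260/38952 = -3514770964936409/1367722663402260*1/38952 = -3514770964936409/53275533184844831520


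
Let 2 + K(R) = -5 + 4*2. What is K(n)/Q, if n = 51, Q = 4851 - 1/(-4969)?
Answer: 4969/24104620 ≈ 0.00020614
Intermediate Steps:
Q = 24104620/4969 (Q = 4851 - 1*(-1/4969) = 4851 + 1/4969 = 24104620/4969 ≈ 4851.0)
K(R) = 1 (K(R) = -2 + (-5 + 4*2) = -2 + (-5 + 8) = -2 + 3 = 1)
K(n)/Q = 1/(24104620/4969) = 1*(4969/24104620) = 4969/24104620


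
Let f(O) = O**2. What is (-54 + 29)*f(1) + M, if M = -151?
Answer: -176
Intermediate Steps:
(-54 + 29)*f(1) + M = (-54 + 29)*1**2 - 151 = -25*1 - 151 = -25 - 151 = -176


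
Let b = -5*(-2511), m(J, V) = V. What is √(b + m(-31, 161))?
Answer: 34*√11 ≈ 112.77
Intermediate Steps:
b = 12555
√(b + m(-31, 161)) = √(12555 + 161) = √12716 = 34*√11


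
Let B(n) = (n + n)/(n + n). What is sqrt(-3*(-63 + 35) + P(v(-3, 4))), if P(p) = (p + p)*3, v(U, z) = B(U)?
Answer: 3*sqrt(10) ≈ 9.4868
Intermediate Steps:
B(n) = 1 (B(n) = (2*n)/((2*n)) = (2*n)*(1/(2*n)) = 1)
v(U, z) = 1
P(p) = 6*p (P(p) = (2*p)*3 = 6*p)
sqrt(-3*(-63 + 35) + P(v(-3, 4))) = sqrt(-3*(-63 + 35) + 6*1) = sqrt(-3*(-28) + 6) = sqrt(84 + 6) = sqrt(90) = 3*sqrt(10)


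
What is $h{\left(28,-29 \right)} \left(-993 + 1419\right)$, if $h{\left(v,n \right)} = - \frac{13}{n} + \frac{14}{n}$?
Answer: $- \frac{426}{29} \approx -14.69$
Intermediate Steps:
$h{\left(v,n \right)} = \frac{1}{n}$
$h{\left(28,-29 \right)} \left(-993 + 1419\right) = \frac{-993 + 1419}{-29} = \left(- \frac{1}{29}\right) 426 = - \frac{426}{29}$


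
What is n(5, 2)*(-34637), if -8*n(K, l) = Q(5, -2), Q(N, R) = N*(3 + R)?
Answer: 173185/8 ≈ 21648.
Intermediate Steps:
n(K, l) = -5/8 (n(K, l) = -5*(3 - 2)/8 = -5/8)
n(5, 2)*(-34637) = -5/8*(-34637) = 173185/8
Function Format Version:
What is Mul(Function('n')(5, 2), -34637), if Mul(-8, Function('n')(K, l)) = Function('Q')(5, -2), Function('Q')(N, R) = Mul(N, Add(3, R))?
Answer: Rational(173185, 8) ≈ 21648.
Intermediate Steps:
Function('n')(K, l) = Rational(-5, 8) (Function('n')(K, l) = Mul(Rational(-1, 8), Mul(5, Add(3, -2))) = Mul(Rational(-1, 8), Mul(5, 1)) = Mul(Rational(-1, 8), 5) = Rational(-5, 8))
Mul(Function('n')(5, 2), -34637) = Mul(Rational(-5, 8), -34637) = Rational(173185, 8)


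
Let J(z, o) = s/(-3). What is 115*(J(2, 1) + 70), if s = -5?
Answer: 24725/3 ≈ 8241.7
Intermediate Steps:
J(z, o) = 5/3 (J(z, o) = -5/(-3) = -5*(-⅓) = 5/3)
115*(J(2, 1) + 70) = 115*(5/3 + 70) = 115*(215/3) = 24725/3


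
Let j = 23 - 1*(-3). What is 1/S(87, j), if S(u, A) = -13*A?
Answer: -1/338 ≈ -0.0029586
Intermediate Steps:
j = 26 (j = 23 + 3 = 26)
1/S(87, j) = 1/(-13*26) = 1/(-338) = -1/338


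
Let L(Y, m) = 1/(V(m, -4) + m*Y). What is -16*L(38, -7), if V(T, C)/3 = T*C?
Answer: 8/91 ≈ 0.087912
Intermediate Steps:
V(T, C) = 3*C*T (V(T, C) = 3*(T*C) = 3*(C*T) = 3*C*T)
L(Y, m) = 1/(-12*m + Y*m) (L(Y, m) = 1/(3*(-4)*m + m*Y) = 1/(-12*m + Y*m))
-16*L(38, -7) = -16/((-7)*(-12 + 38)) = -(-16)/(7*26) = -16*(-1/182) = 8/91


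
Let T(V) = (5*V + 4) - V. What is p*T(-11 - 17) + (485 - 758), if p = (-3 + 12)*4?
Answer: -4161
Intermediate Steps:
p = 36 (p = 9*4 = 36)
T(V) = 4 + 4*V (T(V) = (4 + 5*V) - V = 4 + 4*V)
p*T(-11 - 17) + (485 - 758) = 36*(4 + 4*(-11 - 17)) + (485 - 758) = 36*(4 + 4*(-28)) - 273 = 36*(4 - 112) - 273 = 36*(-108) - 273 = -3888 - 273 = -4161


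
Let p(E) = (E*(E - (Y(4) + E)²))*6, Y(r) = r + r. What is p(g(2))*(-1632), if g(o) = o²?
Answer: 5483520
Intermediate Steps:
Y(r) = 2*r
p(E) = 6*E*(E - (8 + E)²) (p(E) = (E*(E - (2*4 + E)²))*6 = (E*(E - (8 + E)²))*6 = 6*E*(E - (8 + E)²))
p(g(2))*(-1632) = (6*2²*(2² - (8 + 2²)²))*(-1632) = (6*4*(4 - (8 + 4)²))*(-1632) = (6*4*(4 - 1*12²))*(-1632) = (6*4*(4 - 1*144))*(-1632) = (6*4*(4 - 144))*(-1632) = (6*4*(-140))*(-1632) = -3360*(-1632) = 5483520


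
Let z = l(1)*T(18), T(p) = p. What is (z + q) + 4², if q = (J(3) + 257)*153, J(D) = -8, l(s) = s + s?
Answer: 38149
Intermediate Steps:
l(s) = 2*s
q = 38097 (q = (-8 + 257)*153 = 249*153 = 38097)
z = 36 (z = (2*1)*18 = 2*18 = 36)
(z + q) + 4² = (36 + 38097) + 4² = 38133 + 16 = 38149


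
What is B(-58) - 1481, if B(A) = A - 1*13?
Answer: -1552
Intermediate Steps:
B(A) = -13 + A (B(A) = A - 13 = -13 + A)
B(-58) - 1481 = (-13 - 58) - 1481 = -71 - 1481 = -1552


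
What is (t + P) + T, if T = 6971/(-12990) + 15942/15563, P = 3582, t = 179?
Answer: 760435031477/202163370 ≈ 3761.5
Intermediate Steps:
T = 98596907/202163370 (T = 6971*(-1/12990) + 15942*(1/15563) = -6971/12990 + 15942/15563 = 98596907/202163370 ≈ 0.48771)
(t + P) + T = (179 + 3582) + 98596907/202163370 = 3761 + 98596907/202163370 = 760435031477/202163370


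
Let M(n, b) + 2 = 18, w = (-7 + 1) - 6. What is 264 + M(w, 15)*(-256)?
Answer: -3832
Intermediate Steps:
w = -12 (w = -6 - 6 = -12)
M(n, b) = 16 (M(n, b) = -2 + 18 = 16)
264 + M(w, 15)*(-256) = 264 + 16*(-256) = 264 - 4096 = -3832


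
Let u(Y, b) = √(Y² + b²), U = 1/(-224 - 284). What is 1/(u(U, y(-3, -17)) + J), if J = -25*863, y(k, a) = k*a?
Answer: -1113546160/24024624157107 - 508*√671224465/120123120785535 ≈ -4.6460e-5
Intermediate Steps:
y(k, a) = a*k
U = -1/508 (U = 1/(-508) = -1/508 ≈ -0.0019685)
J = -21575
1/(u(U, y(-3, -17)) + J) = 1/(√((-1/508)² + (-17*(-3))²) - 21575) = 1/(√(1/258064 + 51²) - 21575) = 1/(√(1/258064 + 2601) - 21575) = 1/(√(671224465/258064) - 21575) = 1/(√671224465/508 - 21575) = 1/(-21575 + √671224465/508)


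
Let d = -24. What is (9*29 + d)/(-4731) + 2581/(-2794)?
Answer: -4290963/4406138 ≈ -0.97386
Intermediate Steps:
(9*29 + d)/(-4731) + 2581/(-2794) = (9*29 - 24)/(-4731) + 2581/(-2794) = (261 - 24)*(-1/4731) + 2581*(-1/2794) = 237*(-1/4731) - 2581/2794 = -79/1577 - 2581/2794 = -4290963/4406138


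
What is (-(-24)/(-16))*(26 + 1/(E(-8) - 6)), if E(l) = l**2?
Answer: -4527/116 ≈ -39.026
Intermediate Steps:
(-(-24)/(-16))*(26 + 1/(E(-8) - 6)) = (-(-24)/(-16))*(26 + 1/((-8)**2 - 6)) = (-(-24)*(-1)/16)*(26 + 1/(64 - 6)) = (-2*3/4)*(26 + 1/58) = -3*(26 + 1/58)/2 = -3/2*1509/58 = -4527/116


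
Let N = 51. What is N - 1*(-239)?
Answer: 290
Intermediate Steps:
N - 1*(-239) = 51 - 1*(-239) = 51 + 239 = 290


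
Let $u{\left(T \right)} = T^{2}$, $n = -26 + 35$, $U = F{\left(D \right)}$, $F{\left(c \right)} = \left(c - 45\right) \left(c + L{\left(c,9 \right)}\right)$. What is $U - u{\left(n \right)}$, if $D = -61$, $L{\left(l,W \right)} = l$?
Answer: $12851$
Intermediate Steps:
$F{\left(c \right)} = 2 c \left(-45 + c\right)$ ($F{\left(c \right)} = \left(c - 45\right) \left(c + c\right) = \left(c - 45\right) 2 c = \left(-45 + c\right) 2 c = 2 c \left(-45 + c\right)$)
$U = 12932$ ($U = 2 \left(-61\right) \left(-45 - 61\right) = 2 \left(-61\right) \left(-106\right) = 12932$)
$n = 9$
$U - u{\left(n \right)} = 12932 - 9^{2} = 12932 - 81 = 12851$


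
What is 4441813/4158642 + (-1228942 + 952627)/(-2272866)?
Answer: 55121278972/46333509843 ≈ 1.1897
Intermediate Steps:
4441813/4158642 + (-1228942 + 952627)/(-2272866) = 4441813*(1/4158642) - 276315*(-1/2272866) = 4441813/4158642 + 92105/757622 = 55121278972/46333509843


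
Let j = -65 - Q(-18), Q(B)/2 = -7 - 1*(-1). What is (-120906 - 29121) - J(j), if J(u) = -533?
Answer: -149494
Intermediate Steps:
Q(B) = -12 (Q(B) = 2*(-7 - 1*(-1)) = 2*(-7 + 1) = 2*(-6) = -12)
j = -53 (j = -65 - 1*(-12) = -65 + 12 = -53)
(-120906 - 29121) - J(j) = (-120906 - 29121) - 1*(-533) = -150027 + 533 = -149494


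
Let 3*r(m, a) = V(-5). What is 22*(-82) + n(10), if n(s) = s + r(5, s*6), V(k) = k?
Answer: -5387/3 ≈ -1795.7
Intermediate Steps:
r(m, a) = -5/3 (r(m, a) = (⅓)*(-5) = -5/3)
n(s) = -5/3 + s (n(s) = s - 5/3 = -5/3 + s)
22*(-82) + n(10) = 22*(-82) + (-5/3 + 10) = -1804 + 25/3 = -5387/3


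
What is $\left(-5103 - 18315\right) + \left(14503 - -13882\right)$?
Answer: $4967$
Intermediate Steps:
$\left(-5103 - 18315\right) + \left(14503 - -13882\right) = -23418 + \left(14503 + 13882\right) = -23418 + 28385 = 4967$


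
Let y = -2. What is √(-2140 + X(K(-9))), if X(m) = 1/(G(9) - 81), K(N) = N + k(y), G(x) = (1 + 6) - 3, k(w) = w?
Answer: 3*I*√1409793/77 ≈ 46.26*I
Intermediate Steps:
G(x) = 4 (G(x) = 7 - 3 = 4)
K(N) = -2 + N (K(N) = N - 2 = -2 + N)
X(m) = -1/77 (X(m) = 1/(4 - 81) = 1/(-77) = -1/77)
√(-2140 + X(K(-9))) = √(-2140 - 1/77) = √(-164781/77) = 3*I*√1409793/77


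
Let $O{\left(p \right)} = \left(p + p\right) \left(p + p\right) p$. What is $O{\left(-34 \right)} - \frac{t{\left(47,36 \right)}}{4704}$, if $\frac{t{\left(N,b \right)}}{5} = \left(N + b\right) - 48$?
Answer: $- \frac{105649177}{672} \approx -1.5722 \cdot 10^{5}$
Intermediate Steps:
$t{\left(N,b \right)} = -240 + 5 N + 5 b$ ($t{\left(N,b \right)} = 5 \left(\left(N + b\right) - 48\right) = 5 \left(-48 + N + b\right) = -240 + 5 N + 5 b$)
$O{\left(p \right)} = 4 p^{3}$ ($O{\left(p \right)} = 2 p 2 p p = 4 p^{2} p = 4 p^{3}$)
$O{\left(-34 \right)} - \frac{t{\left(47,36 \right)}}{4704} = 4 \left(-34\right)^{3} - \frac{-240 + 5 \cdot 47 + 5 \cdot 36}{4704} = 4 \left(-39304\right) - \left(-240 + 235 + 180\right) \frac{1}{4704} = -157216 - 175 \cdot \frac{1}{4704} = -157216 - \frac{25}{672} = - \frac{105649177}{672}$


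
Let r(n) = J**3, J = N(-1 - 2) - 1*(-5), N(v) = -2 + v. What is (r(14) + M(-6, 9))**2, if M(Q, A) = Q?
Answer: 36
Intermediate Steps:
J = 0 (J = (-2 + (-1 - 2)) - 1*(-5) = (-2 - 3) + 5 = -5 + 5 = 0)
r(n) = 0 (r(n) = 0**3 = 0)
(r(14) + M(-6, 9))**2 = (0 - 6)**2 = (-6)**2 = 36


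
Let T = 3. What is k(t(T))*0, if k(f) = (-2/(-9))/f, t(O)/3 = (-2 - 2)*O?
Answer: 0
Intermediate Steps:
t(O) = -12*O (t(O) = 3*((-2 - 2)*O) = 3*(-4*O) = -12*O)
k(f) = 2/(9*f) (k(f) = (-2*(-⅑))/f = 2/(9*f))
k(t(T))*0 = (2/(9*((-12*3))))*0 = ((2/9)/(-36))*0 = ((2/9)*(-1/36))*0 = -1/162*0 = 0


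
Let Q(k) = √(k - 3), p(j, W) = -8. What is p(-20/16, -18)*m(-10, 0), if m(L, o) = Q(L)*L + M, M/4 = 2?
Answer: -64 + 80*I*√13 ≈ -64.0 + 288.44*I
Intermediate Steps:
M = 8 (M = 4*2 = 8)
Q(k) = √(-3 + k)
m(L, o) = 8 + L*√(-3 + L) (m(L, o) = √(-3 + L)*L + 8 = L*√(-3 + L) + 8 = 8 + L*√(-3 + L))
p(-20/16, -18)*m(-10, 0) = -8*(8 - 10*√(-3 - 10)) = -8*(8 - 10*I*√13) = -64 + 80*I*√13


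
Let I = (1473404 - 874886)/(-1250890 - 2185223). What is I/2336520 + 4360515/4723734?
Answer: 324153663798225511/351154807761662980 ≈ 0.92311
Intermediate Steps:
I = -199506/1145371 (I = 598518/(-3436113) = 598518*(-1/3436113) = -199506/1145371 ≈ -0.17418)
I/2336520 + 4360515/4723734 = -199506/1145371/2336520 + 4360515/4723734 = -199506/1145371*1/2336520 + 4360515*(1/4723734) = -33251/446030374820 + 1453505/1574578 = 324153663798225511/351154807761662980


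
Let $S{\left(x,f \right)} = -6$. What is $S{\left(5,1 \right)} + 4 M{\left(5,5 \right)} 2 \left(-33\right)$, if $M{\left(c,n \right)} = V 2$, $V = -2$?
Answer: $1050$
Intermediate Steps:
$M{\left(c,n \right)} = -4$ ($M{\left(c,n \right)} = \left(-2\right) 2 = -4$)
$S{\left(5,1 \right)} + 4 M{\left(5,5 \right)} 2 \left(-33\right) = -6 + 4 \left(-4\right) 2 \left(-33\right) = -6 + \left(-16\right) 2 \left(-33\right) = -6 - -1056 = -6 + 1056 = 1050$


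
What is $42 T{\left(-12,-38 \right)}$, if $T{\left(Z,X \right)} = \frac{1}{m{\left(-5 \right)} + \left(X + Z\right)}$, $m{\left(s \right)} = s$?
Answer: $- \frac{42}{55} \approx -0.76364$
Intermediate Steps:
$T{\left(Z,X \right)} = \frac{1}{-5 + X + Z}$ ($T{\left(Z,X \right)} = \frac{1}{-5 + \left(X + Z\right)} = \frac{1}{-5 + X + Z}$)
$42 T{\left(-12,-38 \right)} = \frac{42}{-5 - 38 - 12} = \frac{42}{-55} = 42 \left(- \frac{1}{55}\right) = - \frac{42}{55}$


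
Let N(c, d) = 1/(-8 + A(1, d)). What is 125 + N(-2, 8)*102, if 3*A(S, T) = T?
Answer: 847/8 ≈ 105.88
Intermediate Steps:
A(S, T) = T/3
N(c, d) = 1/(-8 + d/3)
125 + N(-2, 8)*102 = 125 + (3/(-24 + 8))*102 = 125 + (3/(-16))*102 = 125 + (3*(-1/16))*102 = 125 - 3/16*102 = 125 - 153/8 = 847/8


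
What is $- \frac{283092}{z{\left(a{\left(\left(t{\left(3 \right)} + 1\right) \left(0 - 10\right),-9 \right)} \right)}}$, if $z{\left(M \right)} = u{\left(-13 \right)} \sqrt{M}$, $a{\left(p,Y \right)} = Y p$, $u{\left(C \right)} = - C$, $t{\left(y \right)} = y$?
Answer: $- \frac{23591 \sqrt{10}}{65} \approx -1147.7$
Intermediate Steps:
$z{\left(M \right)} = 13 \sqrt{M}$ ($z{\left(M \right)} = \left(-1\right) \left(-13\right) \sqrt{M} = 13 \sqrt{M}$)
$- \frac{283092}{z{\left(a{\left(\left(t{\left(3 \right)} + 1\right) \left(0 - 10\right),-9 \right)} \right)}} = - \frac{283092}{13 \sqrt{- 9 \left(3 + 1\right) \left(0 - 10\right)}} = - \frac{283092}{13 \sqrt{- 9 \cdot 4 \left(-10\right)}} = - \frac{283092}{13 \sqrt{\left(-9\right) \left(-40\right)}} = - \frac{283092}{13 \sqrt{360}} = - \frac{283092}{13 \cdot 6 \sqrt{10}} = - \frac{283092}{78 \sqrt{10}} = - 283092 \frac{\sqrt{10}}{780} = - \frac{23591 \sqrt{10}}{65}$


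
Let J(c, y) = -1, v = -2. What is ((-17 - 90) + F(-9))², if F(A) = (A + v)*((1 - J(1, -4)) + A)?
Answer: 900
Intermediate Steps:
F(A) = (-2 + A)*(2 + A) (F(A) = (A - 2)*((1 - 1*(-1)) + A) = (-2 + A)*((1 + 1) + A) = (-2 + A)*(2 + A))
((-17 - 90) + F(-9))² = ((-17 - 90) + (-4 + (-9)²))² = (-107 + (-4 + 81))² = (-107 + 77)² = (-30)² = 900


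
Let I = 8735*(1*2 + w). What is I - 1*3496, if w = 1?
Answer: 22709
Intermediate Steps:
I = 26205 (I = 8735*(1*2 + 1) = 8735*(2 + 1) = 8735*3 = 26205)
I - 1*3496 = 26205 - 1*3496 = 26205 - 3496 = 22709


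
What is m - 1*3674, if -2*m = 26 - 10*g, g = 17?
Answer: -3602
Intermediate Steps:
m = 72 (m = -(26 - 10*17)/2 = -(26 - 170)/2 = -1/2*(-144) = 72)
m - 1*3674 = 72 - 1*3674 = 72 - 3674 = -3602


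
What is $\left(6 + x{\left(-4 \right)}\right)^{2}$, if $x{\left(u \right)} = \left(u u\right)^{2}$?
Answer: $68644$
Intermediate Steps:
$x{\left(u \right)} = u^{4}$ ($x{\left(u \right)} = \left(u^{2}\right)^{2} = u^{4}$)
$\left(6 + x{\left(-4 \right)}\right)^{2} = \left(6 + \left(-4\right)^{4}\right)^{2} = \left(6 + 256\right)^{2} = 262^{2} = 68644$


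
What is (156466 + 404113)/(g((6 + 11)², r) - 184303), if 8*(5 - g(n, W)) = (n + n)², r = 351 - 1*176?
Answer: -1121158/452117 ≈ -2.4798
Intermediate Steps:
r = 175 (r = 351 - 176 = 175)
g(n, W) = 5 - n²/2 (g(n, W) = 5 - (n + n)²/8 = 5 - 4*n²/8 = 5 - n²/2)
(156466 + 404113)/(g((6 + 11)², r) - 184303) = (156466 + 404113)/((5 - (6 + 11)⁴/2) - 184303) = 560579/((5 - (17²)²/2) - 184303) = 560579/((5 - ½*289²) - 184303) = 560579/((5 - ½*83521) - 184303) = 560579/((5 - 83521/2) - 184303) = 560579/(-83511/2 - 184303) = 560579/(-452117/2) = 560579*(-2/452117) = -1121158/452117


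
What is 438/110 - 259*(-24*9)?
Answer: 3077139/55 ≈ 55948.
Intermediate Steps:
438/110 - 259*(-24*9) = 438*(1/110) - 259/(1/(-216)) = 219/55 - 259/(-1/216) = 219/55 - 259*(-216) = 219/55 + 55944 = 3077139/55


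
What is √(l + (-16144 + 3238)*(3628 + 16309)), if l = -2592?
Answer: 3*I*√28589946 ≈ 16041.0*I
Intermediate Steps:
√(l + (-16144 + 3238)*(3628 + 16309)) = √(-2592 + (-16144 + 3238)*(3628 + 16309)) = √(-2592 - 12906*19937) = √(-2592 - 257306922) = √(-257309514) = 3*I*√28589946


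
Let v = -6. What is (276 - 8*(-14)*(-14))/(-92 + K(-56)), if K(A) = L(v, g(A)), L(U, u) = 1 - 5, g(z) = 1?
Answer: 323/24 ≈ 13.458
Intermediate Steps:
L(U, u) = -4
K(A) = -4
(276 - 8*(-14)*(-14))/(-92 + K(-56)) = (276 - 8*(-14)*(-14))/(-92 - 4) = (276 + 112*(-14))/(-96) = (276 - 1568)*(-1/96) = -1292*(-1/96) = 323/24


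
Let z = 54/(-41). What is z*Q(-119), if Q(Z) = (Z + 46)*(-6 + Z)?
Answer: -492750/41 ≈ -12018.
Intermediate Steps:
z = -54/41 (z = 54*(-1/41) = -54/41 ≈ -1.3171)
Q(Z) = (-6 + Z)*(46 + Z) (Q(Z) = (46 + Z)*(-6 + Z) = (-6 + Z)*(46 + Z))
z*Q(-119) = -54*(-276 + (-119)² + 40*(-119))/41 = -54*(-276 + 14161 - 4760)/41 = -54/41*9125 = -492750/41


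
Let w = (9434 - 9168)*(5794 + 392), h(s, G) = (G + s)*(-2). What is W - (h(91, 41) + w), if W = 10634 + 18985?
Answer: -1615593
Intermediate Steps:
h(s, G) = -2*G - 2*s
W = 29619
w = 1645476 (w = 266*6186 = 1645476)
W - (h(91, 41) + w) = 29619 - ((-2*41 - 2*91) + 1645476) = 29619 - ((-82 - 182) + 1645476) = 29619 - (-264 + 1645476) = 29619 - 1*1645212 = 29619 - 1645212 = -1615593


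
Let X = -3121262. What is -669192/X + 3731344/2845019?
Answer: 6775183095388/4440024846989 ≈ 1.5259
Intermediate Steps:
-669192/X + 3731344/2845019 = -669192/(-3121262) + 3731344/2845019 = -669192*(-1/3121262) + 3731344*(1/2845019) = 334596/1560631 + 3731344/2845019 = 6775183095388/4440024846989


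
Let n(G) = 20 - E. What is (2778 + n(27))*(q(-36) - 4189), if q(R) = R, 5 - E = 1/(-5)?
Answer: -11799580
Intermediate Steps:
E = 26/5 (E = 5 - 1/(-5) = 5 - (-1)/5 = 5 - 1*(-⅕) = 5 + ⅕ = 26/5 ≈ 5.2000)
n(G) = 74/5 (n(G) = 20 - 1*26/5 = 20 - 26/5 = 74/5)
(2778 + n(27))*(q(-36) - 4189) = (2778 + 74/5)*(-36 - 4189) = (13964/5)*(-4225) = -11799580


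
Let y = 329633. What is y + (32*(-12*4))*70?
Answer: 222113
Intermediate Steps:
y + (32*(-12*4))*70 = 329633 + (32*(-12*4))*70 = 329633 + (32*(-48))*70 = 329633 - 1536*70 = 329633 - 107520 = 222113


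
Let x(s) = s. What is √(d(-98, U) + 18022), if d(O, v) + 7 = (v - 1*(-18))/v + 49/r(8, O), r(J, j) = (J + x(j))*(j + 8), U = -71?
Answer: √735621008809/6390 ≈ 134.22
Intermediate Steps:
r(J, j) = (8 + j)*(J + j) (r(J, j) = (J + j)*(j + 8) = (J + j)*(8 + j) = (8 + j)*(J + j))
d(O, v) = -7 + 49/(64 + O² + 16*O) + (18 + v)/v (d(O, v) = -7 + ((v - 1*(-18))/v + 49/(O² + 8*8 + 8*O + 8*O)) = -7 + ((v + 18)/v + 49/(O² + 64 + 8*O + 8*O)) = -7 + ((18 + v)/v + 49/(64 + O² + 16*O)) = -7 + (49/(64 + O² + 16*O) + (18 + v)/v) = -7 + 49/(64 + O² + 16*O) + (18 + v)/v)
√(d(-98, U) + 18022) = √((-6 + 18/(-71) + 49/(64 + (-98)² + 16*(-98))) + 18022) = √((-6 + 18*(-1/71) + 49/(64 + 9604 - 1568)) + 18022) = √((-6 - 18/71 + 49/8100) + 18022) = √(-3592921/575100 + 18022) = √(10360859279/575100) = √735621008809/6390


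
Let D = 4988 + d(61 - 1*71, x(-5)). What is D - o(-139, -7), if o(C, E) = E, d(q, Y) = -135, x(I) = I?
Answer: 4860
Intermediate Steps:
D = 4853 (D = 4988 - 135 = 4853)
D - o(-139, -7) = 4853 - 1*(-7) = 4853 + 7 = 4860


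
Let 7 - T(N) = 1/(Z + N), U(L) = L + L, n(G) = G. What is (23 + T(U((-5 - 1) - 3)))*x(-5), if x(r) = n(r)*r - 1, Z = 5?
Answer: 9384/13 ≈ 721.85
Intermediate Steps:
x(r) = -1 + r**2 (x(r) = r*r - 1 = r**2 - 1 = -1 + r**2)
U(L) = 2*L
T(N) = 7 - 1/(5 + N)
(23 + T(U((-5 - 1) - 3)))*x(-5) = (23 + (34 + 7*(2*((-5 - 1) - 3)))/(5 + 2*((-5 - 1) - 3)))*(-1 + (-5)**2) = (23 + (34 + 7*(2*(-6 - 3)))/(5 + 2*(-6 - 3)))*(-1 + 25) = (23 + (34 + 7*(2*(-9)))/(5 + 2*(-9)))*24 = (23 + (34 + 7*(-18))/(5 - 18))*24 = (23 + (34 - 126)/(-13))*24 = (23 - 1/13*(-92))*24 = (23 + 92/13)*24 = (391/13)*24 = 9384/13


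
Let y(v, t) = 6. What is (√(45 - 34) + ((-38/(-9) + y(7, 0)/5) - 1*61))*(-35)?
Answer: 17507/9 - 35*√11 ≈ 1829.1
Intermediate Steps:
(√(45 - 34) + ((-38/(-9) + y(7, 0)/5) - 1*61))*(-35) = (√(45 - 34) + ((-38/(-9) + 6/5) - 1*61))*(-35) = (√11 + ((-38*(-⅑) + 6*(⅕)) - 61))*(-35) = (√11 + ((38/9 + 6/5) - 61))*(-35) = (√11 + (244/45 - 61))*(-35) = (√11 - 2501/45)*(-35) = (-2501/45 + √11)*(-35) = 17507/9 - 35*√11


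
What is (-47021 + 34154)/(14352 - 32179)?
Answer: 12867/17827 ≈ 0.72177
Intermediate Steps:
(-47021 + 34154)/(14352 - 32179) = -12867/(-17827) = -12867*(-1/17827) = 12867/17827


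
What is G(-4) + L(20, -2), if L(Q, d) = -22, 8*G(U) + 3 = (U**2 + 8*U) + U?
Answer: -199/8 ≈ -24.875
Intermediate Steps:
G(U) = -3/8 + U**2/8 + 9*U/8 (G(U) = -3/8 + ((U**2 + 8*U) + U)/8 = -3/8 + (U**2 + 9*U)/8 = -3/8 + (U**2/8 + 9*U/8) = -3/8 + U**2/8 + 9*U/8)
G(-4) + L(20, -2) = (-3/8 + (1/8)*(-4)**2 + (9/8)*(-4)) - 22 = (-3/8 + (1/8)*16 - 9/2) - 22 = (-3/8 + 2 - 9/2) - 22 = -23/8 - 22 = -199/8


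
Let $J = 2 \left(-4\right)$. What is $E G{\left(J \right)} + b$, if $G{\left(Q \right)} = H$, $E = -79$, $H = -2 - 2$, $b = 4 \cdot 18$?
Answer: $388$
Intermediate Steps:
$b = 72$
$J = -8$
$H = -4$ ($H = -2 - 2 = -4$)
$G{\left(Q \right)} = -4$
$E G{\left(J \right)} + b = \left(-79\right) \left(-4\right) + 72 = 316 + 72 = 388$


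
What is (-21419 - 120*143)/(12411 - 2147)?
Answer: -38579/10264 ≈ -3.7587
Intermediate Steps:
(-21419 - 120*143)/(12411 - 2147) = (-21419 - 17160)/10264 = -38579*1/10264 = -38579/10264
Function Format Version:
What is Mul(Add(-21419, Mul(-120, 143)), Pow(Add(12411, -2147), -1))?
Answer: Rational(-38579, 10264) ≈ -3.7587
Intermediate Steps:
Mul(Add(-21419, Mul(-120, 143)), Pow(Add(12411, -2147), -1)) = Mul(Add(-21419, -17160), Pow(10264, -1)) = Mul(-38579, Rational(1, 10264)) = Rational(-38579, 10264)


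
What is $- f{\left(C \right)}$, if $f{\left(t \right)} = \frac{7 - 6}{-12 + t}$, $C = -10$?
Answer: $\frac{1}{22} \approx 0.045455$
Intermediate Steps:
$f{\left(t \right)} = \frac{1}{-12 + t}$ ($f{\left(t \right)} = 1 \frac{1}{-12 + t} = \frac{1}{-12 + t}$)
$- f{\left(C \right)} = - \frac{1}{-12 - 10} = - \frac{1}{-22} = \left(-1\right) \left(- \frac{1}{22}\right) = \frac{1}{22}$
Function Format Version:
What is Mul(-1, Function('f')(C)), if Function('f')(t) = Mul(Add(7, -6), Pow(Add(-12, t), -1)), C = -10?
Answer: Rational(1, 22) ≈ 0.045455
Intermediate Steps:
Function('f')(t) = Pow(Add(-12, t), -1) (Function('f')(t) = Mul(1, Pow(Add(-12, t), -1)) = Pow(Add(-12, t), -1))
Mul(-1, Function('f')(C)) = Mul(-1, Pow(Add(-12, -10), -1)) = Mul(-1, Pow(-22, -1)) = Mul(-1, Rational(-1, 22)) = Rational(1, 22)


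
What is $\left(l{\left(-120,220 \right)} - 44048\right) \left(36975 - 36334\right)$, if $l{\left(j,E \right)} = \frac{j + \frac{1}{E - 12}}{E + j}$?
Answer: $- \frac{587299173119}{20800} \approx -2.8236 \cdot 10^{7}$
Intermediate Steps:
$l{\left(j,E \right)} = \frac{j + \frac{1}{-12 + E}}{E + j}$
$\left(l{\left(-120,220 \right)} - 44048\right) \left(36975 - 36334\right) = \left(\frac{1 - -1440 + 220 \left(-120\right)}{220^{2} - 2640 - -1440 + 220 \left(-120\right)} - 44048\right) \left(36975 - 36334\right) = \left(\frac{1 + 1440 - 26400}{48400 - 2640 + 1440 - 26400} - 44048\right) 641 = \left(\frac{1}{20800} \left(-24959\right) - 44048\right) 641 = \left(- \frac{24959}{20800} - 44048\right) 641 = \left(- \frac{916223359}{20800}\right) 641 = - \frac{587299173119}{20800}$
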